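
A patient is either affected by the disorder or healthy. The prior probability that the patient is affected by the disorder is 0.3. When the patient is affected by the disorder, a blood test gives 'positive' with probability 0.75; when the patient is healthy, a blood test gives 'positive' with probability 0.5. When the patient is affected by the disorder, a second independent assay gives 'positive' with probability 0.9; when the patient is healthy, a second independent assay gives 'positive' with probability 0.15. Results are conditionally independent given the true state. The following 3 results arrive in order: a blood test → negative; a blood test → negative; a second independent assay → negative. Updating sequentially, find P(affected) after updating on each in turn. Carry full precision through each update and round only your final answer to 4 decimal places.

0.0124

After a blood test='negative': P(affected) = 0.25·0.3000 / (0.25·0.3000 + 0.5·0.7000) ≈ 0.1765
After a blood test='negative': P(affected) = 0.25·0.1765 / (0.25·0.1765 + 0.5·0.8235) ≈ 0.0968
After a second independent assay='negative': P(affected) = 0.1·0.0968 / (0.1·0.0968 + 0.85·0.9032) ≈ 0.0124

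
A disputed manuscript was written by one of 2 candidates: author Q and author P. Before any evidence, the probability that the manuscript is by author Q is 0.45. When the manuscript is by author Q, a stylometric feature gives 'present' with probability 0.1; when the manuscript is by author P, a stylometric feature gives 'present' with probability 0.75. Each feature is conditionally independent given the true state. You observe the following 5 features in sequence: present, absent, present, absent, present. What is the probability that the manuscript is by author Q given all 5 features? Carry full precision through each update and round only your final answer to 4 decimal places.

0.0245

After 'present': P(author Q) = 0.1·0.4500 / (0.1·0.4500 + 0.75·0.5500) ≈ 0.0984
After 'absent': P(author Q) = 0.9·0.0984 / (0.9·0.0984 + 0.25·0.9016) ≈ 0.2820
After 'present': P(author Q) = 0.1·0.2820 / (0.1·0.2820 + 0.75·0.7180) ≈ 0.0498
After 'absent': P(author Q) = 0.9·0.0498 / (0.9·0.0498 + 0.25·0.9502) ≈ 0.1586
After 'present': P(author Q) = 0.1·0.1586 / (0.1·0.1586 + 0.75·0.8414) ≈ 0.0245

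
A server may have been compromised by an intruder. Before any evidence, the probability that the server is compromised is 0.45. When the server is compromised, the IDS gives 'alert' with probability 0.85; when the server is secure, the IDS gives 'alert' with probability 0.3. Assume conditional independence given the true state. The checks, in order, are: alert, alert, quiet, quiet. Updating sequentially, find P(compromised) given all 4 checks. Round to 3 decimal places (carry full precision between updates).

After 'alert': P(compromised) = 0.85·0.4500 / (0.85·0.4500 + 0.3·0.5500) ≈ 0.6986
After 'alert': P(compromised) = 0.85·0.6986 / (0.85·0.6986 + 0.3·0.3014) ≈ 0.8679
After 'quiet': P(compromised) = 0.15·0.8679 / (0.15·0.8679 + 0.7·0.1321) ≈ 0.5846
After 'quiet': P(compromised) = 0.15·0.5846 / (0.15·0.5846 + 0.7·0.4154) ≈ 0.2317

0.232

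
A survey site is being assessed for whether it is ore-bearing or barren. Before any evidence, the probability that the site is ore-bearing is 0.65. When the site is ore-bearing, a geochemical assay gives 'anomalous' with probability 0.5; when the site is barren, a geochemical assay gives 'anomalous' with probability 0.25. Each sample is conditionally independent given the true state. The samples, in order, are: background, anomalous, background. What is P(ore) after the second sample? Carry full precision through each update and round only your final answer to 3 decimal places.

Apply Bayes' rule sequentially, carrying P(ore) forward.
After 'background': P(ore) = 0.5·0.6500 / (0.5·0.6500 + 0.75·0.3500) ≈ 0.5532
After 'anomalous': P(ore) = 0.5·0.5532 / (0.5·0.5532 + 0.25·0.4468) ≈ 0.7123

0.712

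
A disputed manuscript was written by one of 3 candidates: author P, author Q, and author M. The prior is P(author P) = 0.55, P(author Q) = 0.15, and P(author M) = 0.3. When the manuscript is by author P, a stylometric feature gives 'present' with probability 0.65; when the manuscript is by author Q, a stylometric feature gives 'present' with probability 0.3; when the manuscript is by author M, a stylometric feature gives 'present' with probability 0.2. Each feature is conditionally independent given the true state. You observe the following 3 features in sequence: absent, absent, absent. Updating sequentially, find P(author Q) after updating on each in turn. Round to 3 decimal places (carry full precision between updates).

0.225

After 'absent': normaliser = 0.35·0.5500 + 0.7·0.1500 + 0.8·0.3000; P(author P) ≈ 0.3581, P(author Q) ≈ 0.1953, P(author M) ≈ 0.4465
After 'absent': normaliser = 0.35·0.3581 + 0.7·0.1953 + 0.8·0.4465; P(author P) ≈ 0.2024, P(author Q) ≈ 0.2208, P(author M) ≈ 0.5768
After 'absent': normaliser = 0.35·0.2024 + 0.7·0.2208 + 0.8·0.5768; P(author P) ≈ 0.1031, P(author Q) ≈ 0.2250, P(author M) ≈ 0.6718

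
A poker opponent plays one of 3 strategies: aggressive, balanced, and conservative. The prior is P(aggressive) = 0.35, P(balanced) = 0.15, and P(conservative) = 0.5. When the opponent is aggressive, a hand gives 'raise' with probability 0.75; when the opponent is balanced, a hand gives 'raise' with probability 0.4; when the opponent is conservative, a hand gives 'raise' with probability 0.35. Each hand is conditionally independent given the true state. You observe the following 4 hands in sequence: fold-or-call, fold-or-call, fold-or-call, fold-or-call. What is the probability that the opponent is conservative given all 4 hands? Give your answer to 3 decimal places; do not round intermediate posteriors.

0.811

After 'fold-or-call': normaliser = 0.25·0.3500 + 0.6·0.1500 + 0.65·0.5000; P(aggressive) ≈ 0.1741, P(balanced) ≈ 0.1791, P(conservative) ≈ 0.6468
After 'fold-or-call': normaliser = 0.25·0.1741 + 0.6·0.1791 + 0.65·0.6468; P(aggressive) ≈ 0.0762, P(balanced) ≈ 0.1881, P(conservative) ≈ 0.7357
After 'fold-or-call': normaliser = 0.25·0.0762 + 0.6·0.1881 + 0.65·0.7357; P(aggressive) ≈ 0.0312, P(balanced) ≈ 0.1850, P(conservative) ≈ 0.7838
After 'fold-or-call': normaliser = 0.25·0.0312 + 0.6·0.1850 + 0.65·0.7838; P(aggressive) ≈ 0.0124, P(balanced) ≈ 0.1766, P(conservative) ≈ 0.8109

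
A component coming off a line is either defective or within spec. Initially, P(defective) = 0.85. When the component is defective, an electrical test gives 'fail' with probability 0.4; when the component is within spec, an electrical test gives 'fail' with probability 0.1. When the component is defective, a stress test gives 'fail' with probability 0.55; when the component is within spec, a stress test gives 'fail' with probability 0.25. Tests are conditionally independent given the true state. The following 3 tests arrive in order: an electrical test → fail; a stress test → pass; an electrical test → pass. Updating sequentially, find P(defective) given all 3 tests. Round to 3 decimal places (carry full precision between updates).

Each posterior becomes the prior for the next update.
After an electrical test='fail': P(defective) = 0.4·0.8500 / (0.4·0.8500 + 0.1·0.1500) ≈ 0.9577
After a stress test='pass': P(defective) = 0.45·0.9577 / (0.45·0.9577 + 0.75·0.0423) ≈ 0.9315
After an electrical test='pass': P(defective) = 0.6·0.9315 / (0.6·0.9315 + 0.9·0.0685) ≈ 0.9007

0.901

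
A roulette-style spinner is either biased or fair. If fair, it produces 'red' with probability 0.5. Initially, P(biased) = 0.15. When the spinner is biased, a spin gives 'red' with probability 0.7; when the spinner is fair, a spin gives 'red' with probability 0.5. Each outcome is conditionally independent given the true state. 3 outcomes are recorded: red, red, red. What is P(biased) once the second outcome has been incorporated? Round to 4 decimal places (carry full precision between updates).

Each posterior becomes the prior for the next update.
After 'red': P(biased) = 0.7·0.1500 / (0.7·0.1500 + 0.5·0.8500) ≈ 0.1981
After 'red': P(biased) = 0.7·0.1981 / (0.7·0.1981 + 0.5·0.8019) ≈ 0.2570

0.2570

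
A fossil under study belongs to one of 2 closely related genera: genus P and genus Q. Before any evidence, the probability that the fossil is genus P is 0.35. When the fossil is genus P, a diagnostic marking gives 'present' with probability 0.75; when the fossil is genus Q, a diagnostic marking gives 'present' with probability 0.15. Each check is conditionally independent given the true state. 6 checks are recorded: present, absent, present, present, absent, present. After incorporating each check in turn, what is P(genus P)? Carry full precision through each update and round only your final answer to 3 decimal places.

0.967

Apply Bayes' rule sequentially, carrying P(genus P) forward.
After 'present': P(genus P) = 0.75·0.3500 / (0.75·0.3500 + 0.15·0.6500) ≈ 0.7292
After 'absent': P(genus P) = 0.25·0.7292 / (0.25·0.7292 + 0.85·0.2708) ≈ 0.4419
After 'present': P(genus P) = 0.75·0.4419 / (0.75·0.4419 + 0.15·0.5581) ≈ 0.7984
After 'present': P(genus P) = 0.75·0.7984 / (0.75·0.7984 + 0.15·0.2016) ≈ 0.9519
After 'absent': P(genus P) = 0.25·0.9519 / (0.25·0.9519 + 0.85·0.0481) ≈ 0.8534
After 'present': P(genus P) = 0.75·0.8534 / (0.75·0.8534 + 0.15·0.1466) ≈ 0.9668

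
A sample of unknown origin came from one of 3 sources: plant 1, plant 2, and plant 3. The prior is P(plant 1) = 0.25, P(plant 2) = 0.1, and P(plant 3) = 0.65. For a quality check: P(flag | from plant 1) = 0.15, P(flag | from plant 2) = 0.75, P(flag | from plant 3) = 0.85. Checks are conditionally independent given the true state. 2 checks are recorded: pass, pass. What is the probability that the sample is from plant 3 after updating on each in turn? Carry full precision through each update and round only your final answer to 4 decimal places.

Each posterior becomes the prior for the next update.
After 'pass': normaliser = 0.85·0.2500 + 0.25·0.1000 + 0.15·0.6500; P(plant 1) ≈ 0.6343, P(plant 2) ≈ 0.0746, P(plant 3) ≈ 0.2910
After 'pass': normaliser = 0.85·0.6343 + 0.25·0.0746 + 0.15·0.2910; P(plant 1) ≈ 0.8964, P(plant 2) ≈ 0.0310, P(plant 3) ≈ 0.0726

0.0726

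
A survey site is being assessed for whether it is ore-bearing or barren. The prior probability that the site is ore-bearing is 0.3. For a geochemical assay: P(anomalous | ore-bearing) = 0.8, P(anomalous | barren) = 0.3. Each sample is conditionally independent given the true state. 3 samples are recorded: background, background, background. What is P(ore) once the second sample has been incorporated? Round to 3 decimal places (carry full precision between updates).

0.034

Each posterior becomes the prior for the next update.
After 'background': P(ore) = 0.2·0.3000 / (0.2·0.3000 + 0.7·0.7000) ≈ 0.1091
After 'background': P(ore) = 0.2·0.1091 / (0.2·0.1091 + 0.7·0.8909) ≈ 0.0338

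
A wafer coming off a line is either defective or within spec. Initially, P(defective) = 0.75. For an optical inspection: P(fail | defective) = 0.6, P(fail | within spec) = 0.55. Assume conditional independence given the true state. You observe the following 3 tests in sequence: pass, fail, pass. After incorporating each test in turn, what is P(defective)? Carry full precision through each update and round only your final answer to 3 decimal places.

After 'pass': P(defective) = 0.4·0.7500 / (0.4·0.7500 + 0.45·0.2500) ≈ 0.7273
After 'fail': P(defective) = 0.6·0.7273 / (0.6·0.7273 + 0.55·0.2727) ≈ 0.7442
After 'pass': P(defective) = 0.4·0.7442 / (0.4·0.7442 + 0.45·0.2558) ≈ 0.7211

0.721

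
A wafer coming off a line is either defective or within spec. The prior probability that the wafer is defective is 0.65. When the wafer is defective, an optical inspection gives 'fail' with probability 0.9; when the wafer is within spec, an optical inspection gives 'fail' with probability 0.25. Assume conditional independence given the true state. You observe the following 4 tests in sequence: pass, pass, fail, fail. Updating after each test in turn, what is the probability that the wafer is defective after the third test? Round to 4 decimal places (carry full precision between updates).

0.1062

Apply Bayes' rule sequentially, carrying P(defective) forward.
After 'pass': P(defective) = 0.1·0.6500 / (0.1·0.6500 + 0.75·0.3500) ≈ 0.1985
After 'pass': P(defective) = 0.1·0.1985 / (0.1·0.1985 + 0.75·0.8015) ≈ 0.0320
After 'fail': P(defective) = 0.9·0.0320 / (0.9·0.0320 + 0.25·0.9680) ≈ 0.1062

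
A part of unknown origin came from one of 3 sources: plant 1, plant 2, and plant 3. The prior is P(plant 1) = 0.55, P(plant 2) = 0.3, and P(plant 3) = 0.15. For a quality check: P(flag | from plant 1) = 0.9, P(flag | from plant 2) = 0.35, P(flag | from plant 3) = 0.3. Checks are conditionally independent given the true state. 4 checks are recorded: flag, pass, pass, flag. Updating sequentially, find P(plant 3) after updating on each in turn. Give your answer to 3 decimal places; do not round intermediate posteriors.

0.249

After 'flag': normaliser = 0.9·0.5500 + 0.35·0.3000 + 0.3·0.1500; P(plant 1) ≈ 0.7674, P(plant 2) ≈ 0.1628, P(plant 3) ≈ 0.0698
After 'pass': normaliser = 0.1·0.7674 + 0.65·0.1628 + 0.7·0.0698; P(plant 1) ≈ 0.3317, P(plant 2) ≈ 0.4573, P(plant 3) ≈ 0.2111
After 'pass': normaliser = 0.1·0.3317 + 0.65·0.4573 + 0.7·0.2111; P(plant 1) ≈ 0.0694, P(plant 2) ≈ 0.6217, P(plant 3) ≈ 0.3090
After 'flag': normaliser = 0.9·0.0694 + 0.35·0.6217 + 0.3·0.3090; P(plant 1) ≈ 0.1675, P(plant 2) ≈ 0.5838, P(plant 3) ≈ 0.2487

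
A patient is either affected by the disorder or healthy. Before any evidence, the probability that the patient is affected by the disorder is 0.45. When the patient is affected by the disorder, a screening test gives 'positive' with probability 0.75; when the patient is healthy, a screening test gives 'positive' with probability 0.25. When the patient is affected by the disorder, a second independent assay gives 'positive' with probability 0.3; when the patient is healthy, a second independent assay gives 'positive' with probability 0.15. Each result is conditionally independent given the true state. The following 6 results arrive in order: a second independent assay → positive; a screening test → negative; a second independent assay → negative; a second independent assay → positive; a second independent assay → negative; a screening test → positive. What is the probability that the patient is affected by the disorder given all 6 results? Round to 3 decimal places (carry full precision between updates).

Each posterior becomes the prior for the next update.
After a second independent assay='positive': P(affected) = 0.3·0.4500 / (0.3·0.4500 + 0.15·0.5500) ≈ 0.6207
After a screening test='negative': P(affected) = 0.25·0.6207 / (0.25·0.6207 + 0.75·0.3793) ≈ 0.3529
After a second independent assay='negative': P(affected) = 0.7·0.3529 / (0.7·0.3529 + 0.85·0.6471) ≈ 0.3100
After a second independent assay='positive': P(affected) = 0.3·0.3100 / (0.3·0.3100 + 0.15·0.6900) ≈ 0.4732
After a second independent assay='negative': P(affected) = 0.7·0.4732 / (0.7·0.4732 + 0.85·0.5268) ≈ 0.4252
After a screening test='positive': P(affected) = 0.75·0.4252 / (0.75·0.4252 + 0.25·0.5748) ≈ 0.6894

0.689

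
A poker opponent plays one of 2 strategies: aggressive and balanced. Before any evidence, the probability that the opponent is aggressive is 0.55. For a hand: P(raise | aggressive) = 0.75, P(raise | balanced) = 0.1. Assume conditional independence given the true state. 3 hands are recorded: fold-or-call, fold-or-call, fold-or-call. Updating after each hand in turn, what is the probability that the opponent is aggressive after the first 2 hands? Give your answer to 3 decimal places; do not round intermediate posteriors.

After 'fold-or-call': P(aggressive) = 0.25·0.5500 / (0.25·0.5500 + 0.9·0.4500) ≈ 0.2535
After 'fold-or-call': P(aggressive) = 0.25·0.2535 / (0.25·0.2535 + 0.9·0.7465) ≈ 0.0862

0.086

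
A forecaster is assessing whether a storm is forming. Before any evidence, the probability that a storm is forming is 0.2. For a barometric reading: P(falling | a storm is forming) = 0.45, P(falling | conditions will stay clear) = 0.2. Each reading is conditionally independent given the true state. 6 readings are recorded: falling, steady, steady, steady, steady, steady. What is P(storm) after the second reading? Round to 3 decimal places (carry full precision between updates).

0.279

After 'falling': P(storm) = 0.45·0.2000 / (0.45·0.2000 + 0.2·0.8000) ≈ 0.3600
After 'steady': P(storm) = 0.55·0.3600 / (0.55·0.3600 + 0.8·0.6400) ≈ 0.2789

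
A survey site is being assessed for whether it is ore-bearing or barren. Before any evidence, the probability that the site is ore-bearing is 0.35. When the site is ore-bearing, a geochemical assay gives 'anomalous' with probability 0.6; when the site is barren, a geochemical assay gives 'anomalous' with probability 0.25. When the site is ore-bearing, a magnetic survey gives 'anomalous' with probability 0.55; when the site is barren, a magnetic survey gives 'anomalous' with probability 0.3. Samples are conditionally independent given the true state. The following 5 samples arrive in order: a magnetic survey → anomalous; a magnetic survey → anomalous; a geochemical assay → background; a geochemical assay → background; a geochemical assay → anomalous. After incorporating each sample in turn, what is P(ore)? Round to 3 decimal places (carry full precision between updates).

After a magnetic survey='anomalous': P(ore) = 0.55·0.3500 / (0.55·0.3500 + 0.3·0.6500) ≈ 0.4968
After a magnetic survey='anomalous': P(ore) = 0.55·0.4968 / (0.55·0.4968 + 0.3·0.5032) ≈ 0.6441
After a geochemical assay='background': P(ore) = 0.4·0.6441 / (0.4·0.6441 + 0.75·0.3559) ≈ 0.4912
After a geochemical assay='background': P(ore) = 0.4·0.4912 / (0.4·0.4912 + 0.75·0.5088) ≈ 0.3398
After a geochemical assay='anomalous': P(ore) = 0.6·0.3398 / (0.6·0.3398 + 0.25·0.6602) ≈ 0.5527

0.553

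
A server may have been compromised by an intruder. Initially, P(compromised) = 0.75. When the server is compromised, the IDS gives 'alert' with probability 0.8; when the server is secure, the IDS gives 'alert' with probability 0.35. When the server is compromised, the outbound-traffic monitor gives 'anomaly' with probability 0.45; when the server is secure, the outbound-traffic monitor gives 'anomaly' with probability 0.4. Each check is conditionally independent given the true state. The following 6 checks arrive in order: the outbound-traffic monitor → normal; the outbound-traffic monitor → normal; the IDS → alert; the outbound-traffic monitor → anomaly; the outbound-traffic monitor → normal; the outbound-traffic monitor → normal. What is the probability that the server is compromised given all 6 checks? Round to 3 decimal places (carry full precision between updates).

After the outbound-traffic monitor='normal': P(compromised) = 0.55·0.7500 / (0.55·0.7500 + 0.6·0.2500) ≈ 0.7333
After the outbound-traffic monitor='normal': P(compromised) = 0.55·0.7333 / (0.55·0.7333 + 0.6·0.2667) ≈ 0.7160
After the IDS='alert': P(compromised) = 0.8·0.7160 / (0.8·0.7160 + 0.35·0.2840) ≈ 0.8521
After the outbound-traffic monitor='anomaly': P(compromised) = 0.45·0.8521 / (0.45·0.8521 + 0.4·0.1479) ≈ 0.8663
After the outbound-traffic monitor='normal': P(compromised) = 0.55·0.8663 / (0.55·0.8663 + 0.6·0.1337) ≈ 0.8559
After the outbound-traffic monitor='normal': P(compromised) = 0.55·0.8559 / (0.55·0.8559 + 0.6·0.1441) ≈ 0.8449

0.845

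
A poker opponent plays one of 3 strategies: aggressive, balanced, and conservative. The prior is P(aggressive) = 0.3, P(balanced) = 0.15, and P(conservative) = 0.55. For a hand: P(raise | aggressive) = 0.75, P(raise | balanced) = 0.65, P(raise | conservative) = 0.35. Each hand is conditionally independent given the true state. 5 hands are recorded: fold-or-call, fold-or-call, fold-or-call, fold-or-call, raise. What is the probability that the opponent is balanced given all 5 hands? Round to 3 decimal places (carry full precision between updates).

After 'fold-or-call': normaliser = 0.25·0.3000 + 0.35·0.1500 + 0.65·0.5500; P(aggressive) ≈ 0.1546, P(balanced) ≈ 0.1082, P(conservative) ≈ 0.7371
After 'fold-or-call': normaliser = 0.25·0.1546 + 0.35·0.1082 + 0.65·0.7371; P(aggressive) ≈ 0.0696, P(balanced) ≈ 0.0682, P(conservative) ≈ 0.8622
After 'fold-or-call': normaliser = 0.25·0.0696 + 0.35·0.0682 + 0.65·0.8622; P(aggressive) ≈ 0.0289, P(balanced) ≈ 0.0397, P(conservative) ≈ 0.9314
After 'fold-or-call': normaliser = 0.25·0.0289 + 0.35·0.0397 + 0.65·0.9314; P(aggressive) ≈ 0.0115, P(balanced) ≈ 0.0222, P(conservative) ≈ 0.9663
After 'raise': normaliser = 0.75·0.0115 + 0.65·0.0222 + 0.35·0.9663; P(aggressive) ≈ 0.0239, P(balanced) ≈ 0.0399, P(conservative) ≈ 0.9362

0.040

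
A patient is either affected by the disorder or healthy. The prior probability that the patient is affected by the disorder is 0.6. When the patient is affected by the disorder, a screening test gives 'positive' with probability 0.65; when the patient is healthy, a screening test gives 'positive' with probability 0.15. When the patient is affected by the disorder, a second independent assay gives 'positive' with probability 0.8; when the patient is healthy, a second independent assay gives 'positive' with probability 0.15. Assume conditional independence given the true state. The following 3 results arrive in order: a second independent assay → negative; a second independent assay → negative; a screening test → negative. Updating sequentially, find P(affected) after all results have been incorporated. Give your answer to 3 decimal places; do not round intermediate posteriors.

After a second independent assay='negative': P(affected) = 0.2·0.6000 / (0.2·0.6000 + 0.85·0.4000) ≈ 0.2609
After a second independent assay='negative': P(affected) = 0.2·0.2609 / (0.2·0.2609 + 0.85·0.7391) ≈ 0.0767
After a screening test='negative': P(affected) = 0.35·0.0767 / (0.35·0.0767 + 0.85·0.9233) ≈ 0.0331

0.033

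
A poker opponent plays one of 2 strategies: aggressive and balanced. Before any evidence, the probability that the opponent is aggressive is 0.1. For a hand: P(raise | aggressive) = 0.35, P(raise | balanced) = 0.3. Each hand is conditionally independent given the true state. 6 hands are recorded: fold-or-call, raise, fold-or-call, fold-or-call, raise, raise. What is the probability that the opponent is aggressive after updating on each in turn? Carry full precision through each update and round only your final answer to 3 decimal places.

0.124

Apply Bayes' rule sequentially, carrying P(aggressive) forward.
After 'fold-or-call': P(aggressive) = 0.65·0.1000 / (0.65·0.1000 + 0.7·0.9000) ≈ 0.0935
After 'raise': P(aggressive) = 0.35·0.0935 / (0.35·0.0935 + 0.3·0.9065) ≈ 0.1074
After 'fold-or-call': P(aggressive) = 0.65·0.1074 / (0.65·0.1074 + 0.7·0.8926) ≈ 0.1005
After 'fold-or-call': P(aggressive) = 0.65·0.1005 / (0.65·0.1005 + 0.7·0.8995) ≈ 0.0940
After 'raise': P(aggressive) = 0.35·0.0940 / (0.35·0.0940 + 0.3·0.9060) ≈ 0.1080
After 'raise': P(aggressive) = 0.35·0.1080 / (0.35·0.1080 + 0.3·0.8920) ≈ 0.1238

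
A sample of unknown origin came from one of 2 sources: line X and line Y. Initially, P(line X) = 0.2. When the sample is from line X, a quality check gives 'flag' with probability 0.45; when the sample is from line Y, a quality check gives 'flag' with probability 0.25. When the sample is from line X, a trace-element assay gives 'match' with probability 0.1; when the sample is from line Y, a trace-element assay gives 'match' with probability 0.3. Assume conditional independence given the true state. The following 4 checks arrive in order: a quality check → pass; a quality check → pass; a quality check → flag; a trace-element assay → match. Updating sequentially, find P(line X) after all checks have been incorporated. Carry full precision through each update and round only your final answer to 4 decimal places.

After a quality check='pass': P(line X) = 0.55·0.2000 / (0.55·0.2000 + 0.75·0.8000) ≈ 0.1549
After a quality check='pass': P(line X) = 0.55·0.1549 / (0.55·0.1549 + 0.75·0.8451) ≈ 0.1185
After a quality check='flag': P(line X) = 0.45·0.1185 / (0.45·0.1185 + 0.25·0.8815) ≈ 0.1948
After a trace-element assay='match': P(line X) = 0.1·0.1948 / (0.1·0.1948 + 0.3·0.8052) ≈ 0.0746

0.0746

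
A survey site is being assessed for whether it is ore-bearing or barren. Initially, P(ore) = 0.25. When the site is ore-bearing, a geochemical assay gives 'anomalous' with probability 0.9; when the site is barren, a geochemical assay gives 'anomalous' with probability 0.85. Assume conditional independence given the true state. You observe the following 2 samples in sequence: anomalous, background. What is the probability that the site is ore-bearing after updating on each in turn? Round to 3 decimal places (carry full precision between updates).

0.190

After 'anomalous': P(ore) = 0.9·0.2500 / (0.9·0.2500 + 0.85·0.7500) ≈ 0.2609
After 'background': P(ore) = 0.1·0.2609 / (0.1·0.2609 + 0.15·0.7391) ≈ 0.1905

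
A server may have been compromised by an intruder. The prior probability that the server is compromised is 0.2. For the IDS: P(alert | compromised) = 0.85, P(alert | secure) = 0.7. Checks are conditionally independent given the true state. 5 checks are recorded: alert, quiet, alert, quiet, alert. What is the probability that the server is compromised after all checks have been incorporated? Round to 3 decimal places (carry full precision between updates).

0.101

After 'alert': P(compromised) = 0.85·0.2000 / (0.85·0.2000 + 0.7·0.8000) ≈ 0.2329
After 'quiet': P(compromised) = 0.15·0.2329 / (0.15·0.2329 + 0.3·0.7671) ≈ 0.1318
After 'alert': P(compromised) = 0.85·0.1318 / (0.85·0.1318 + 0.7·0.8682) ≈ 0.1556
After 'quiet': P(compromised) = 0.15·0.1556 / (0.15·0.1556 + 0.3·0.8444) ≈ 0.0844
After 'alert': P(compromised) = 0.85·0.0844 / (0.85·0.0844 + 0.7·0.9156) ≈ 0.1006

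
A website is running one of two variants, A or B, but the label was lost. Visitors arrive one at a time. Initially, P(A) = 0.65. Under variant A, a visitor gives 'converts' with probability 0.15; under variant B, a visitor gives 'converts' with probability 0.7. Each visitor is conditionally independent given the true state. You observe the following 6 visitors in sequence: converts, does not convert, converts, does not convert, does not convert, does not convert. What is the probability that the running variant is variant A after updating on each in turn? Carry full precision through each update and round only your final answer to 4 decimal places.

After 'converts': P(A) = 0.15·0.6500 / (0.15·0.6500 + 0.7·0.3500) ≈ 0.2847
After 'does not convert': P(A) = 0.85·0.2847 / (0.85·0.2847 + 0.3·0.7153) ≈ 0.5300
After 'converts': P(A) = 0.15·0.5300 / (0.15·0.5300 + 0.7·0.4700) ≈ 0.1946
After 'does not convert': P(A) = 0.85·0.1946 / (0.85·0.1946 + 0.3·0.8054) ≈ 0.4064
After 'does not convert': P(A) = 0.85·0.4064 / (0.85·0.4064 + 0.3·0.5936) ≈ 0.6598
After 'does not convert': P(A) = 0.85·0.6598 / (0.85·0.6598 + 0.3·0.3402) ≈ 0.8461

0.8461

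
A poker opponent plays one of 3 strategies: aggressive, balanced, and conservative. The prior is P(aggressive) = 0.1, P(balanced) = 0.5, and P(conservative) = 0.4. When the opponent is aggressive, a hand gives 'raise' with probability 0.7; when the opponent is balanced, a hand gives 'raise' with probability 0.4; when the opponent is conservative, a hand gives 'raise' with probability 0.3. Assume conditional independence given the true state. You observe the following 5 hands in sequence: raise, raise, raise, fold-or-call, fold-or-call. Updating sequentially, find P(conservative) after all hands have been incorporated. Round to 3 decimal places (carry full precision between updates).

0.266

After 'raise': normaliser = 0.7·0.1000 + 0.4·0.5000 + 0.3·0.4000; P(aggressive) ≈ 0.1795, P(balanced) ≈ 0.5128, P(conservative) ≈ 0.3077
After 'raise': normaliser = 0.7·0.1795 + 0.4·0.5128 + 0.3·0.3077; P(aggressive) ≈ 0.2970, P(balanced) ≈ 0.4848, P(conservative) ≈ 0.2182
After 'raise': normaliser = 0.7·0.2970 + 0.4·0.4848 + 0.3·0.2182; P(aggressive) ≈ 0.4449, P(balanced) ≈ 0.4150, P(conservative) ≈ 0.1401
After 'fold-or-call': normaliser = 0.3·0.4449 + 0.6·0.4150 + 0.7·0.1401; P(aggressive) ≈ 0.2777, P(balanced) ≈ 0.5182, P(conservative) ≈ 0.2040
After 'fold-or-call': normaliser = 0.3·0.2777 + 0.6·0.5182 + 0.7·0.2040; P(aggressive) ≈ 0.1551, P(balanced) ≈ 0.5789, P(conservative) ≈ 0.2659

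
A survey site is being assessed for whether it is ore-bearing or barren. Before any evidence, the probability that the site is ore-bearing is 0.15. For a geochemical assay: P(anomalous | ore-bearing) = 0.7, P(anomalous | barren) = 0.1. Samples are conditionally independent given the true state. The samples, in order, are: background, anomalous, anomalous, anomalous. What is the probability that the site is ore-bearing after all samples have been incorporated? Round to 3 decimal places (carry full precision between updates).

After 'background': P(ore) = 0.3·0.1500 / (0.3·0.1500 + 0.9·0.8500) ≈ 0.0556
After 'anomalous': P(ore) = 0.7·0.0556 / (0.7·0.0556 + 0.1·0.9444) ≈ 0.2917
After 'anomalous': P(ore) = 0.7·0.2917 / (0.7·0.2917 + 0.1·0.7083) ≈ 0.7424
After 'anomalous': P(ore) = 0.7·0.7424 / (0.7·0.7424 + 0.1·0.2576) ≈ 0.9528

0.953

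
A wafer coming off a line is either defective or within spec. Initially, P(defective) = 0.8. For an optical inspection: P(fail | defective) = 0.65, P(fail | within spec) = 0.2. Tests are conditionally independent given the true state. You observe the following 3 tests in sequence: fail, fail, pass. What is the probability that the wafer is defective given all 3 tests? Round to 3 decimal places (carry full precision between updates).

0.949

After 'fail': P(defective) = 0.65·0.8000 / (0.65·0.8000 + 0.2·0.2000) ≈ 0.9286
After 'fail': P(defective) = 0.65·0.9286 / (0.65·0.9286 + 0.2·0.0714) ≈ 0.9769
After 'pass': P(defective) = 0.35·0.9769 / (0.35·0.9769 + 0.8·0.0231) ≈ 0.9487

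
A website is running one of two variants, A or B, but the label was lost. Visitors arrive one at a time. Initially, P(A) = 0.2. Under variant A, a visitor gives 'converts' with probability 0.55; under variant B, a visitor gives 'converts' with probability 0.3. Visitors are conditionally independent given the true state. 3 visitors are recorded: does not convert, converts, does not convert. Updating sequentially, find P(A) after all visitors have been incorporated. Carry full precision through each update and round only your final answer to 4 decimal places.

0.1592

After 'does not convert': P(A) = 0.45·0.2000 / (0.45·0.2000 + 0.7·0.8000) ≈ 0.1385
After 'converts': P(A) = 0.55·0.1385 / (0.55·0.1385 + 0.3·0.8615) ≈ 0.2276
After 'does not convert': P(A) = 0.45·0.2276 / (0.45·0.2276 + 0.7·0.7724) ≈ 0.1592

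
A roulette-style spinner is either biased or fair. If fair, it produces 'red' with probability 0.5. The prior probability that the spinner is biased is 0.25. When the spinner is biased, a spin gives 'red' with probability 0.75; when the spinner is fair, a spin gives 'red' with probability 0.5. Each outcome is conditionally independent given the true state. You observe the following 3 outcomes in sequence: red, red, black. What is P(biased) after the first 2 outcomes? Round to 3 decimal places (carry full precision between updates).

0.429

After 'red': P(biased) = 0.75·0.2500 / (0.75·0.2500 + 0.5·0.7500) ≈ 0.3333
After 'red': P(biased) = 0.75·0.3333 / (0.75·0.3333 + 0.5·0.6667) ≈ 0.4286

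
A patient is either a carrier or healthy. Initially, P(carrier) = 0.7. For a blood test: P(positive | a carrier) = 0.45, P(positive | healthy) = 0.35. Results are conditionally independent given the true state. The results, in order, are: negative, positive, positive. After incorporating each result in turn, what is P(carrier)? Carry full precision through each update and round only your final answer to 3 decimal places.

Apply Bayes' rule sequentially, carrying P(carrier) forward.
After 'negative': P(carrier) = 0.55·0.7000 / (0.55·0.7000 + 0.65·0.3000) ≈ 0.6638
After 'positive': P(carrier) = 0.45·0.6638 / (0.45·0.6638 + 0.35·0.3362) ≈ 0.7174
After 'positive': P(carrier) = 0.45·0.7174 / (0.45·0.7174 + 0.35·0.2826) ≈ 0.7655

0.765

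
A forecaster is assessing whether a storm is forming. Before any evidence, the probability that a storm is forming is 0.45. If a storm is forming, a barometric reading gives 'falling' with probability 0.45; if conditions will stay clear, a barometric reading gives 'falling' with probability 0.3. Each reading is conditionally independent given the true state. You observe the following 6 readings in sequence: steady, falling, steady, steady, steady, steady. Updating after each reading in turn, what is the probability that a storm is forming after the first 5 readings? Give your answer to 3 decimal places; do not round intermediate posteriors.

After 'steady': P(storm) = 0.55·0.4500 / (0.55·0.4500 + 0.7·0.5500) ≈ 0.3913
After 'falling': P(storm) = 0.45·0.3913 / (0.45·0.3913 + 0.3·0.6087) ≈ 0.4909
After 'steady': P(storm) = 0.55·0.4909 / (0.55·0.4909 + 0.7·0.5091) ≈ 0.4311
After 'steady': P(storm) = 0.55·0.4311 / (0.55·0.4311 + 0.7·0.5689) ≈ 0.3732
After 'steady': P(storm) = 0.55·0.3732 / (0.55·0.3732 + 0.7·0.6268) ≈ 0.3187

0.319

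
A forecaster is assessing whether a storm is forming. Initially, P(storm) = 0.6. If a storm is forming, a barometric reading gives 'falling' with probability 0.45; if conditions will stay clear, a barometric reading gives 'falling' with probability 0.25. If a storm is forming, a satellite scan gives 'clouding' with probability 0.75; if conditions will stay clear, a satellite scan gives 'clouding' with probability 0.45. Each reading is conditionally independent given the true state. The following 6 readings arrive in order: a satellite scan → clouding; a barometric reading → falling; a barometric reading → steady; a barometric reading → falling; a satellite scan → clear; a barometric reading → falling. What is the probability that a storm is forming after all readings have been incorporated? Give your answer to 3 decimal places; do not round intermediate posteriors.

0.829

After a satellite scan='clouding': P(storm) = 0.75·0.6000 / (0.75·0.6000 + 0.45·0.4000) ≈ 0.7143
After a barometric reading='falling': P(storm) = 0.45·0.7143 / (0.45·0.7143 + 0.25·0.2857) ≈ 0.8182
After a barometric reading='steady': P(storm) = 0.55·0.8182 / (0.55·0.8182 + 0.75·0.1818) ≈ 0.7674
After a barometric reading='falling': P(storm) = 0.45·0.7674 / (0.45·0.7674 + 0.25·0.2326) ≈ 0.8559
After a satellite scan='clear': P(storm) = 0.25·0.8559 / (0.25·0.8559 + 0.55·0.1441) ≈ 0.7297
After a barometric reading='falling': P(storm) = 0.45·0.7297 / (0.45·0.7297 + 0.25·0.2703) ≈ 0.8294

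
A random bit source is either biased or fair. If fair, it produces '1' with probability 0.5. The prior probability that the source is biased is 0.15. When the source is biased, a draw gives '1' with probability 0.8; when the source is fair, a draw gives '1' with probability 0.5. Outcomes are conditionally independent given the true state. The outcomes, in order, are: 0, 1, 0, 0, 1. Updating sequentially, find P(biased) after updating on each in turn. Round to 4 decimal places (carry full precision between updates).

0.0281

After '0': P(biased) = 0.2·0.1500 / (0.2·0.1500 + 0.5·0.8500) ≈ 0.0659
After '1': P(biased) = 0.8·0.0659 / (0.8·0.0659 + 0.5·0.9341) ≈ 0.1015
After '0': P(biased) = 0.2·0.1015 / (0.2·0.1015 + 0.5·0.8985) ≈ 0.0432
After '0': P(biased) = 0.2·0.0432 / (0.2·0.0432 + 0.5·0.9568) ≈ 0.0177
After '1': P(biased) = 0.8·0.0177 / (0.8·0.0177 + 0.5·0.9823) ≈ 0.0281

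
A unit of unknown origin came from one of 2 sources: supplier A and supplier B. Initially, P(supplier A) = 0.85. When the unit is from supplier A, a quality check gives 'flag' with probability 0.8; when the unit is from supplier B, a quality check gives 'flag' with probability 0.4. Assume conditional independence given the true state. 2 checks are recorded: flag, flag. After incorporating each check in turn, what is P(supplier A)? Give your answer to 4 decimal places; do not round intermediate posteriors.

0.9577

After 'flag': P(supplier A) = 0.8·0.8500 / (0.8·0.8500 + 0.4·0.1500) ≈ 0.9189
After 'flag': P(supplier A) = 0.8·0.9189 / (0.8·0.9189 + 0.4·0.0811) ≈ 0.9577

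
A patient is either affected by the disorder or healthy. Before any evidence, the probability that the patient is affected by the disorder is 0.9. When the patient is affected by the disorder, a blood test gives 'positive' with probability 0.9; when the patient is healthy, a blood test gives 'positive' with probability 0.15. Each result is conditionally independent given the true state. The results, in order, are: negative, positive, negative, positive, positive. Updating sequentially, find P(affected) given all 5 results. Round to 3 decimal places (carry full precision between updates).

0.964

Apply Bayes' rule sequentially, carrying P(affected) forward.
After 'negative': P(affected) = 0.1·0.9000 / (0.1·0.9000 + 0.85·0.1000) ≈ 0.5143
After 'positive': P(affected) = 0.9·0.5143 / (0.9·0.5143 + 0.15·0.4857) ≈ 0.8640
After 'negative': P(affected) = 0.1·0.8640 / (0.1·0.8640 + 0.85·0.1360) ≈ 0.4277
After 'positive': P(affected) = 0.9·0.4277 / (0.9·0.4277 + 0.15·0.5723) ≈ 0.8177
After 'positive': P(affected) = 0.9·0.8177 / (0.9·0.8177 + 0.15·0.1823) ≈ 0.9642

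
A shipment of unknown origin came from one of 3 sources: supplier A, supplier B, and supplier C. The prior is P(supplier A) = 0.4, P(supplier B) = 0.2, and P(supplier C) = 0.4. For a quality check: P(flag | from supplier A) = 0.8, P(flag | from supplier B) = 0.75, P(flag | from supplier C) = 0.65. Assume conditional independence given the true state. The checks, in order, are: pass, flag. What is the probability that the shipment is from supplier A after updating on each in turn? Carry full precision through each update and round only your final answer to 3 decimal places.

0.332

After 'pass': normaliser = 0.2·0.4000 + 0.25·0.2000 + 0.35·0.4000; P(supplier A) ≈ 0.2963, P(supplier B) ≈ 0.1852, P(supplier C) ≈ 0.5185
After 'flag': normaliser = 0.8·0.2963 + 0.75·0.1852 + 0.65·0.5185; P(supplier A) ≈ 0.3325, P(supplier B) ≈ 0.1948, P(supplier C) ≈ 0.4727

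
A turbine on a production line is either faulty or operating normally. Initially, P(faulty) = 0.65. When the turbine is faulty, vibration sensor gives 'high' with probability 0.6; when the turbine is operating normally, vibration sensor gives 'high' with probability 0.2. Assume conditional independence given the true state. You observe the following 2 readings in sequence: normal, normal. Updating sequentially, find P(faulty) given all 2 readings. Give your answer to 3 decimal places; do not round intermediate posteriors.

0.317

After 'normal': P(faulty) = 0.4·0.6500 / (0.4·0.6500 + 0.8·0.3500) ≈ 0.4815
After 'normal': P(faulty) = 0.4·0.4815 / (0.4·0.4815 + 0.8·0.5185) ≈ 0.3171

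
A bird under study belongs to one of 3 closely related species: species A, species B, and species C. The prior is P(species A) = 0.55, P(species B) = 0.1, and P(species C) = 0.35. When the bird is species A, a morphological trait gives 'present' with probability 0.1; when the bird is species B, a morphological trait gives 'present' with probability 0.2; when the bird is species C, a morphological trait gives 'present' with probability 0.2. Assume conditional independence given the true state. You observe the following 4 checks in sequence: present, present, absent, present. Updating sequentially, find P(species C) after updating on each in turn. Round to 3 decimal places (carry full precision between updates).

After 'present': normaliser = 0.1·0.5500 + 0.2·0.1000 + 0.2·0.3500; P(species A) ≈ 0.3793, P(species B) ≈ 0.1379, P(species C) ≈ 0.4828
After 'present': normaliser = 0.1·0.3793 + 0.2·0.1379 + 0.2·0.4828; P(species A) ≈ 0.2340, P(species B) ≈ 0.1702, P(species C) ≈ 0.5957
After 'absent': normaliser = 0.9·0.2340 + 0.8·0.1702 + 0.8·0.5957; P(species A) ≈ 0.2558, P(species B) ≈ 0.1654, P(species C) ≈ 0.5788
After 'present': normaliser = 0.1·0.2558 + 0.2·0.1654 + 0.2·0.5788; P(species A) ≈ 0.1467, P(species B) ≈ 0.1896, P(species C) ≈ 0.6637

0.664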